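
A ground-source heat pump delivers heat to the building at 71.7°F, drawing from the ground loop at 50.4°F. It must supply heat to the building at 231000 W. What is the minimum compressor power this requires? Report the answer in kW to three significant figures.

9.26 kW

In absolute terms T_C = 283.37 K and T_H = 295.21 K, so ΔT = 11.83 K.
COP_Carnot = T_H/ΔT = 295.21/11.83 = 24.95.
Ẇ_min = Q̇/COP_Carnot = 231000/24.95 = 9260 W = 9.260 kW.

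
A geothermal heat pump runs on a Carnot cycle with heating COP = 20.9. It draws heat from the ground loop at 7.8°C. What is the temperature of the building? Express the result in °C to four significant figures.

21.92 °C

COP_HP = T_H/(T_H − T_C) rearranges to T_H = COP·T_C/(COP − 1).
With T_C = 280.95 K, T_H = 20.9 × 280.95/19.90 = 295.07 K.
Converting, 295.07 K = 21.92°C.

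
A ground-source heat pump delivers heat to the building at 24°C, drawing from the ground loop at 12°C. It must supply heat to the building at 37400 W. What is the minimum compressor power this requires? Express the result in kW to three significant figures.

1.51 kW

In absolute terms T_C = 285.15 K and T_H = 297.15 K, so ΔT = 12.00 K.
COP_Carnot = T_H/ΔT = 297.15/12.00 = 24.76.
Ẇ_min = Q̇/COP_Carnot = 37400/24.76 = 1510 W = 1.510 kW.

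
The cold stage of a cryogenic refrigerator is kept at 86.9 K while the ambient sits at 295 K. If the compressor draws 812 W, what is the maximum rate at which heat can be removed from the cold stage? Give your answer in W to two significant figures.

The reservoir spacing is ΔT = 295 − 86.9 = 208.1 K.
COP_Carnot = T_C/ΔT = 86.90/208.1 = 0.4176.
Q̇_max = COP_Carnot × Ẇ = 0.4176 × 812.0 W = 339.1 W.

340 W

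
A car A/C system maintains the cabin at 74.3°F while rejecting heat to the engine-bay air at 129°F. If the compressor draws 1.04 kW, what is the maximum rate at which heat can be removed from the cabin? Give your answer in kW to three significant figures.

In absolute terms T_C = 296.65 K and T_H = 327.04 K, so ΔT = 30.39 K.
COP_Carnot = T_C/ΔT = 296.65/30.39 = 9.762.
Q̇_max = COP_Carnot × Ẇ = 9.762 × 1.040 kW = 10.15 kW.

10.2 kW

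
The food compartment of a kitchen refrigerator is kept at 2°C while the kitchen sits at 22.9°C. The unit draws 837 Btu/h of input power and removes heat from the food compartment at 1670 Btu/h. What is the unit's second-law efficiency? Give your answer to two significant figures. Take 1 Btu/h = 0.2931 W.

COP_actual = Q̇_C/Ẇ = 1670/837.0 = 1.995.
In absolute terms T_C = 275.15 K and T_H = 296.05 K, so ΔT = 20.90 K.
COP_Carnot = T_C/ΔT = 275.15/20.90 = 13.17.
η_II = COP_actual/COP_Carnot = 1.995/13.17 = 0.1516.

0.15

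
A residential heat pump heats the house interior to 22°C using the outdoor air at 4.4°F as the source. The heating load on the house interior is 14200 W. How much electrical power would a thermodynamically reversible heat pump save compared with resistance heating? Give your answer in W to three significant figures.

12400 W

In absolute terms T_C = 257.82 K and T_H = 295.15 K, so ΔT = 37.33 K.
COP_Carnot = T_H/ΔT = 295.15/37.33 = 7.906.
Resistance heating needs Ẇ_res = Q̇_H = 14200 W; the reversible heat pump needs only Ẇ_hp = Q̇_H/COP = 1796 W.
Saving = 14200 − 1796 = 12400 W.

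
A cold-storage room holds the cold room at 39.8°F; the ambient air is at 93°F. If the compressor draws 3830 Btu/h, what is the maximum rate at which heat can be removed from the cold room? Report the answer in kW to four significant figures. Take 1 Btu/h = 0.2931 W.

10.54 kW

In absolute terms T_C = 277.48 K and T_H = 307.04 K, so ΔT = 29.56 K.
COP_Carnot = T_C/ΔT = 277.48/29.56 = 9.389.
Q̇_max = COP_Carnot × Ẇ = 9.389 × 3830 Btu/h = 35960 Btu/h = 10.54 kW.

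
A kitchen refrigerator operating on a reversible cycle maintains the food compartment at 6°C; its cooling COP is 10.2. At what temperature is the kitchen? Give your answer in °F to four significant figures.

COP_R = T_C/(T_H − T_C) gives T_H − T_C = T_C/COP.
With T_C = 279.15 K, T_H = 279.15 × (1 + 1/10.2) = 306.52 K.
Converting, 306.52 K = 92.06°F.

92.06 °F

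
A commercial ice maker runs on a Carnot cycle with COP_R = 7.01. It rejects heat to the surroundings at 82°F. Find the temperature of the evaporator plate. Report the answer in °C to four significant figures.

-9.791 °C

For a Carnot refrigerator COP_R = T_C/(T_H − T_C), so T_C = COP·T_H/(1 + COP).
With T_H = 300.93 K, T_C = 7.01 × 300.93/8.010 = 263.36 K.
Converting, 263.36 K = -9.79°C.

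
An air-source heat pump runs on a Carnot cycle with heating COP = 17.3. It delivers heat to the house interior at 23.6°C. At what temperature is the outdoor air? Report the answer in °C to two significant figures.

COP_HP = T_H/(T_H − T_C) gives T_H − T_C = T_H/COP.
With T_H = 296.75 K, T_C = 296.75 × (1 − 1/17.3) = 279.60 K.
Converting, 279.60 K = 6.45°C.

6.4 °C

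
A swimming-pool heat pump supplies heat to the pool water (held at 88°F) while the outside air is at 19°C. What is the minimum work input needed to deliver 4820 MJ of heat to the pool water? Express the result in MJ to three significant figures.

In absolute terms T_C = 292.15 K and T_H = 304.26 K, so ΔT = 12.11 K.
The reversible limit is COP_HP = T_H/ΔT = 25.12, so W_min = Q_H/COP = Q_H·ΔT/T_H.
W_min = 4820 × 12.11/304.26 = 191.9 MJ.

192 MJ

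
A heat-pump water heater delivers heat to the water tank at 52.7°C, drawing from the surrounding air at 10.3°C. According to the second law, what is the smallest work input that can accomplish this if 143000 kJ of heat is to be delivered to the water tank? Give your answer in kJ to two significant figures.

19000 kJ

In absolute terms T_C = 283.45 K and T_H = 325.85 K, so ΔT = 42.40 K.
The reversible limit is COP_HP = T_H/ΔT = 7.685, so W_min = Q_H/COP = Q_H·ΔT/T_H.
W_min = 143000 × 42.40/325.85 = 18610 kJ.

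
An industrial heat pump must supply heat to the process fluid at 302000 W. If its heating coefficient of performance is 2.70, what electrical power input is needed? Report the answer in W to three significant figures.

Ẇ = Q̇_H/COP_HP = 302000/2.70 = 111900 W.

112000 W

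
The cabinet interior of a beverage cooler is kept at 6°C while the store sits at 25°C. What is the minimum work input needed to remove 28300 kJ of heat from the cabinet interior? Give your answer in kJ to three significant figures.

In absolute terms T_C = 279.15 K and T_H = 298.15 K, so ΔT = 19.00 K.
The reversible limit is COP_R = T_C/ΔT = 14.69, so W_min = Q_C/COP = Q_C·ΔT/T_C.
W_min = 28300 × 19.00/279.15 = 1926 kJ.

1930 kJ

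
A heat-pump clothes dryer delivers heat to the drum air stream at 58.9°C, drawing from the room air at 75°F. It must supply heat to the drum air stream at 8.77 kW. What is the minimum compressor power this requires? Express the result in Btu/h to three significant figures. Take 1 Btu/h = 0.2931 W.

In absolute terms T_C = 297.04 K and T_H = 332.05 K, so ΔT = 35.01 K.
COP_Carnot = T_H/ΔT = 332.05/35.01 = 9.484.
Ẇ_min = Q̇/COP_Carnot = 8.770/9.484 = 0.9247 kW = 3155 Btu/h.

3150 Btu/h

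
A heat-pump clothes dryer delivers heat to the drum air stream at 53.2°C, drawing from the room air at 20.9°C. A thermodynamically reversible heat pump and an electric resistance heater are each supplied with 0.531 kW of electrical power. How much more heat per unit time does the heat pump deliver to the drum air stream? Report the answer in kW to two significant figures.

In absolute terms T_C = 294.05 K and T_H = 326.35 K, so ΔT = 32.30 K.
COP_Carnot = T_H/ΔT = 326.35/32.30 = 10.10.
The heat pump delivers Q̇_H = COP × Ẇ = 5.365 kW; the resistance heater delivers Ẇ = 0.5310 kW.
Extra = (COP − 1)·Ẇ = 4.834 kW.

4.8 kW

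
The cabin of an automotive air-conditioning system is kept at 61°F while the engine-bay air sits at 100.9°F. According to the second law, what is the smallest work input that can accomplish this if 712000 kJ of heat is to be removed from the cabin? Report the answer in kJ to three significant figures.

54600 kJ

In absolute terms T_C = 289.26 K and T_H = 311.43 K, so ΔT = 22.17 K.
The reversible limit is COP_R = T_C/ΔT = 13.05, so W_min = Q_C/COP = Q_C·ΔT/T_C.
W_min = 712000 × 22.17/289.26 = 54560 kJ.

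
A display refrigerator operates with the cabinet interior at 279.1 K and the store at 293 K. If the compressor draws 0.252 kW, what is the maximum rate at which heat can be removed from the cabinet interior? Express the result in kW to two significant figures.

5.1 kW

The reservoir spacing is ΔT = 293 − 279.1 = 13.90 K.
COP_Carnot = T_C/ΔT = 279.10/13.90 = 20.08.
Q̇_max = COP_Carnot × Ẇ = 20.08 × 0.2520 kW = 5.060 kW.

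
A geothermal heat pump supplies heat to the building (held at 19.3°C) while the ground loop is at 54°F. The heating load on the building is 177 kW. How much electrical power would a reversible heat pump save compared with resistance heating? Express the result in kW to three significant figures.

In absolute terms T_C = 285.37 K and T_H = 292.45 K, so ΔT = 7.078 K.
COP_Carnot = T_H/ΔT = 292.45/7.078 = 41.32.
Resistance heating needs Ẇ_res = Q̇_H = 177.0 kW; the reversible heat pump needs only Ẇ_hp = Q̇_H/COP = 4.284 kW.
Saving = 177.0 − 4.284 = 172.7 kW.

173 kW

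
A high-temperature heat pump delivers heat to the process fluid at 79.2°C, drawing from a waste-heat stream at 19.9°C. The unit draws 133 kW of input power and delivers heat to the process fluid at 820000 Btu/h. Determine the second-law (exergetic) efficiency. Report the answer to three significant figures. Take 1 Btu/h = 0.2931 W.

0.304

Converting, Q̇_H = 820000 Btu/h = 240.3 kW, so COP_actual = Q̇_H/Ẇ = 240.3/133.0 = 1.807.
In absolute terms T_C = 293.05 K and T_H = 352.35 K, so ΔT = 59.30 K.
COP_Carnot = T_H/ΔT = 352.35/59.30 = 5.942.
η_II = COP_actual/COP_Carnot = 1.807/5.942 = 0.3041.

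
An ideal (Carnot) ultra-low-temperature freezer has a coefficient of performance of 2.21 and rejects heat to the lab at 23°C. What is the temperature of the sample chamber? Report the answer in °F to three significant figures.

For a Carnot refrigerator COP_R = T_C/(T_H − T_C), so T_C = COP·T_H/(1 + COP).
With T_H = 296.15 K, T_C = 2.21 × 296.15/3.210 = 203.89 K.
Converting, 203.89 K = -92.67°F.

-92.7 °F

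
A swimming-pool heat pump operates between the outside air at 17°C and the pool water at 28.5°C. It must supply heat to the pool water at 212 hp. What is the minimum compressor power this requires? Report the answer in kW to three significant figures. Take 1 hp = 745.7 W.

In absolute terms T_C = 290.15 K and T_H = 301.65 K, so ΔT = 11.50 K.
COP_Carnot = T_H/ΔT = 301.65/11.50 = 26.23.
Ẇ_min = Q̇/COP_Carnot = 212.0/26.23 = 8.082 hp = 6.027 kW.

6.03 kW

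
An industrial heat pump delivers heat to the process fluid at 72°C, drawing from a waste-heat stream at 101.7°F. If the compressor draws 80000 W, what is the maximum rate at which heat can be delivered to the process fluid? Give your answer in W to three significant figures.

830000 W

In absolute terms T_C = 311.87 K and T_H = 345.15 K, so ΔT = 33.28 K.
COP_Carnot = T_H/ΔT = 345.15/33.28 = 10.37.
Q̇_max = COP_Carnot × Ẇ = 10.37 × 80000 W = 829700 W.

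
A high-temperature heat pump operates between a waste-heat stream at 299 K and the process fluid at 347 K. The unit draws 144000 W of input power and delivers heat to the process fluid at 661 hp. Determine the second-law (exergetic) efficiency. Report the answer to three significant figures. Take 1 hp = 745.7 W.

Converting, Q̇_H = 661.0 hp = 492900 W, so COP_actual = Q̇_H/Ẇ = 492900/144000 = 3.423.
The reservoir spacing is ΔT = 347 − 299 = 48.00 K.
COP_Carnot = T_H/ΔT = 347.00/48.00 = 7.229.
η_II = COP_actual/COP_Carnot = 3.423/7.229 = 0.4735.

0.473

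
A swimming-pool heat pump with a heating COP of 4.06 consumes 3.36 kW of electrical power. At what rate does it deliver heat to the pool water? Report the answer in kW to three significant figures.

13.6 kW

Q̇_H = COP_HP × Ẇ = 4.06 × 3.360 = 13.64 kW.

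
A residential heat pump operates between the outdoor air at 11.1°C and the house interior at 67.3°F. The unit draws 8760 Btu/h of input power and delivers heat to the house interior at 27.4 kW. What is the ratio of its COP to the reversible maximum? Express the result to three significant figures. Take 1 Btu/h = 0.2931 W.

0.310

Converting, Q̇_H = 27.40 kW = 93480 Btu/h, so COP_actual = Q̇_H/Ẇ = 93480/8760 = 10.67.
In absolute terms T_C = 284.25 K and T_H = 292.76 K, so ΔT = 8.511 K.
COP_Carnot = T_H/ΔT = 292.76/8.511 = 34.40.
η_II = COP_actual/COP_Carnot = 10.67/34.40 = 0.3102.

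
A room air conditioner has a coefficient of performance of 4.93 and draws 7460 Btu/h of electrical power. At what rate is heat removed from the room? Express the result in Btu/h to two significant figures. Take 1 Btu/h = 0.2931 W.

Q̇_C = COP × Ẇ = 4.93 × 7460 = 36780 Btu/h.

37000 Btu/h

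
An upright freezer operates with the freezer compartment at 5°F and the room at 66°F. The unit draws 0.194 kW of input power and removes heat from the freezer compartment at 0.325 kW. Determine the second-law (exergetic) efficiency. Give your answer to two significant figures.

0.22

COP_actual = Q̇_C/Ẇ = 0.3250/0.1940 = 1.675.
In absolute terms T_C = 258.15 K and T_H = 292.04 K, so ΔT = 33.89 K.
COP_Carnot = T_C/ΔT = 258.15/33.89 = 7.618.
η_II = COP_actual/COP_Carnot = 1.675/7.618 = 0.2199.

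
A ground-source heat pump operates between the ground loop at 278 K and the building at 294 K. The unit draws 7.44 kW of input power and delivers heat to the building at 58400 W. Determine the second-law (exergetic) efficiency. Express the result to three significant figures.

Converting, Q̇_H = 58400 W = 58.40 kW, so COP_actual = Q̇_H/Ẇ = 58.40/7.440 = 7.849.
The reservoir spacing is ΔT = 294 − 278 = 16.00 K.
COP_Carnot = T_H/ΔT = 294.00/16.00 = 18.38.
η_II = COP_actual/COP_Carnot = 7.849/18.38 = 0.4272.

0.427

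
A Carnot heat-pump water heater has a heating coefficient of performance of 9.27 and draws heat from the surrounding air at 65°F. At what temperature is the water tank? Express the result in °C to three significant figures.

53.6 °C

COP_HP = T_H/(T_H − T_C) rearranges to T_H = COP·T_C/(COP − 1).
With T_C = 291.48 K, T_H = 9.27 × 291.48/8.270 = 326.73 K.
Converting, 326.73 K = 53.58°C.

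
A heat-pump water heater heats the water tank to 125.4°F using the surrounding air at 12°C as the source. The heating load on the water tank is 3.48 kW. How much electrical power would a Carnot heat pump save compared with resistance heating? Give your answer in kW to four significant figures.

3.053 kW

In absolute terms T_C = 285.15 K and T_H = 325.04 K, so ΔT = 39.89 K.
COP_Carnot = T_H/ΔT = 325.04/39.89 = 8.149.
Resistance heating needs Ẇ_res = Q̇_H = 3.480 kW; the reversible heat pump needs only Ẇ_hp = Q̇_H/COP = 0.4271 kW.
Saving = 3.480 − 0.4271 = 3.053 kW.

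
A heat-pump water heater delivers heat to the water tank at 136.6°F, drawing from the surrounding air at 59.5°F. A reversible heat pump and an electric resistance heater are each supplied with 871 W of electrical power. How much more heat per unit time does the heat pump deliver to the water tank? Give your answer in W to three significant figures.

5870 W

In absolute terms T_C = 288.43 K and T_H = 331.26 K, so ΔT = 42.83 K.
COP_Carnot = T_H/ΔT = 331.26/42.83 = 7.734.
The heat pump delivers Q̇_H = COP × Ẇ = 6736 W; the resistance heater delivers Ẇ = 871.0 W.
Extra = (COP − 1)·Ẇ = 5865 W.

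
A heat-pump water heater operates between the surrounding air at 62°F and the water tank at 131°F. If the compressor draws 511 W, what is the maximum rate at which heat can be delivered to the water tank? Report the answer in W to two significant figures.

In absolute terms T_C = 289.82 K and T_H = 328.15 K, so ΔT = 38.33 K.
COP_Carnot = T_H/ΔT = 328.15/38.33 = 8.560.
Q̇_max = COP_Carnot × Ẇ = 8.560 × 511.0 W = 4374 W.

4400 W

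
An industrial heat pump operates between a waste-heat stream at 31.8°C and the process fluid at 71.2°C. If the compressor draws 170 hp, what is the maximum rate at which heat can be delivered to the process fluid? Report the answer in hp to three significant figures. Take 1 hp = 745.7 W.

1490 hp

In absolute terms T_C = 304.95 K and T_H = 344.35 K, so ΔT = 39.40 K.
COP_Carnot = T_H/ΔT = 344.35/39.40 = 8.740.
Q̇_max = COP_Carnot × Ẇ = 8.740 × 170.0 hp = 1486 hp.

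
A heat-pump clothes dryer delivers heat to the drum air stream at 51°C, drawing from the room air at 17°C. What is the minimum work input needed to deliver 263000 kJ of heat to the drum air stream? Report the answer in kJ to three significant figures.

27600 kJ

In absolute terms T_C = 290.15 K and T_H = 324.15 K, so ΔT = 34.00 K.
The reversible limit is COP_HP = T_H/ΔT = 9.534, so W_min = Q_H/COP = Q_H·ΔT/T_H.
W_min = 263000 × 34.00/324.15 = 27590 kJ.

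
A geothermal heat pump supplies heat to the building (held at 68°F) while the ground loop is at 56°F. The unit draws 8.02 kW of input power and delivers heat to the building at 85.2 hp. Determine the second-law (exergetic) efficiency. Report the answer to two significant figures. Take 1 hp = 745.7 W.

Converting, Q̇_H = 85.20 hp = 63.53 kW, so COP_actual = Q̇_H/Ẇ = 63.53/8.020 = 7.922.
In absolute terms T_C = 286.48 K and T_H = 293.15 K, so ΔT = 6.667 K.
COP_Carnot = T_H/ΔT = 293.15/6.667 = 43.97.
η_II = COP_actual/COP_Carnot = 7.922/43.97 = 0.1802.

0.18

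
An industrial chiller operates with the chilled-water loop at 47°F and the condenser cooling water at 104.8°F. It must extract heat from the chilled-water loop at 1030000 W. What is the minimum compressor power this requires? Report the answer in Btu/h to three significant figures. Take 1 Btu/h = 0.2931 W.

In absolute terms T_C = 281.48 K and T_H = 313.59 K, so ΔT = 32.11 K.
COP_Carnot = T_C/ΔT = 281.48/32.11 = 8.766.
Ẇ_min = Q̇/COP_Carnot = 1030000/8.766 = 117500 W = 400900 Btu/h.

401000 Btu/h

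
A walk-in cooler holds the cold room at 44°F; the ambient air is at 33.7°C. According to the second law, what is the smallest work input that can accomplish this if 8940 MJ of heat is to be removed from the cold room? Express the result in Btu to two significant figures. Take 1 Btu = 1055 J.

820000 Btu

In absolute terms T_C = 279.82 K and T_H = 306.85 K, so ΔT = 27.03 K.
The reversible limit is COP_R = T_C/ΔT = 10.35, so W_min = Q_C/COP = Q_C·ΔT/T_C.
W_min = 8940 × 27.03/279.82 = 863.7 MJ = 818700 Btu.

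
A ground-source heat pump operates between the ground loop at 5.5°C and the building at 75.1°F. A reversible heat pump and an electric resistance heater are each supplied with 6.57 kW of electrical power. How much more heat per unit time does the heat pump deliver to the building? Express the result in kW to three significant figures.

In absolute terms T_C = 278.65 K and T_H = 297.09 K, so ΔT = 18.44 K.
COP_Carnot = T_H/ΔT = 297.09/18.44 = 16.11.
The heat pump delivers Q̇_H = COP × Ẇ = 105.8 kW; the resistance heater delivers Ẇ = 6.570 kW.
Extra = (COP − 1)·Ẇ = 99.26 kW.

99.3 kW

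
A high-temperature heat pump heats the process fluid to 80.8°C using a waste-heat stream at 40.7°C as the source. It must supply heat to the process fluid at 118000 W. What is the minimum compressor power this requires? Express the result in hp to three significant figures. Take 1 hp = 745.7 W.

17.9 hp

In absolute terms T_C = 313.85 K and T_H = 353.95 K, so ΔT = 40.10 K.
COP_Carnot = T_H/ΔT = 353.95/40.10 = 8.827.
Ẇ_min = Q̇/COP_Carnot = 118000/8.827 = 13370 W = 17.93 hp.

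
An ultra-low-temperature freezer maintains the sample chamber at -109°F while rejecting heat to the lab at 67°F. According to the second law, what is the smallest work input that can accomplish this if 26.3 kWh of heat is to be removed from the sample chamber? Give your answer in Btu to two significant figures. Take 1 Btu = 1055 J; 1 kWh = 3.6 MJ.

45000 Btu

In absolute terms T_C = 194.82 K and T_H = 292.59 K, so ΔT = 97.78 K.
The reversible limit is COP_R = T_C/ΔT = 1.992, so W_min = Q_C/COP = Q_C·ΔT/T_C.
W_min = 26.30 × 97.78/194.82 = 13.20 kWh = 45040 Btu.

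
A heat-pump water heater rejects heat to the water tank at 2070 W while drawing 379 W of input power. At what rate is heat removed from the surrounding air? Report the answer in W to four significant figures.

1691 W

For a cyclic device the first law requires Q̇_H = Q̇_C + Ẇ.
Q̇_C = Q̇_H − Ẇ = 1691 W.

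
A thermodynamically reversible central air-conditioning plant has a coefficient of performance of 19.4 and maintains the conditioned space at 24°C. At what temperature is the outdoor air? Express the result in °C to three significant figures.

39.3 °C

COP_R = T_C/(T_H − T_C) gives T_H − T_C = T_C/COP.
With T_C = 297.15 K, T_H = 297.15 × (1 + 1/19.4) = 312.47 K.
Converting, 312.47 K = 39.32°C.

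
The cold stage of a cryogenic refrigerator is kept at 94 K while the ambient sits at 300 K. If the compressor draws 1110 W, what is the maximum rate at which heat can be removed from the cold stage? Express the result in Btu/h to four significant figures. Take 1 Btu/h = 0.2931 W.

The reservoir spacing is ΔT = 300 − 94 = 206.0 K.
COP_Carnot = T_C/ΔT = 94.00/206.0 = 0.4563.
Q̇_max = COP_Carnot × Ẇ = 0.4563 × 1110 W = 506.5 W = 1728 Btu/h.

1728 Btu/h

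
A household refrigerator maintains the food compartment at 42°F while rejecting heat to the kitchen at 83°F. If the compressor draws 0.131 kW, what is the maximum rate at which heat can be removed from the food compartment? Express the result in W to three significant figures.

In absolute terms T_C = 278.71 K and T_H = 301.48 K, so ΔT = 22.78 K.
COP_Carnot = T_C/ΔT = 278.71/22.78 = 12.24.
Q̇_max = COP_Carnot × Ẇ = 12.24 × 0.1310 kW = 1.603 kW = 1603 W.

1600 W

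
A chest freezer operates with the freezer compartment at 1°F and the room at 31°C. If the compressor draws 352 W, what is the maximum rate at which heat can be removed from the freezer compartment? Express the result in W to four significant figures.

1868 W

In absolute terms T_C = 255.93 K and T_H = 304.15 K, so ΔT = 48.22 K.
COP_Carnot = T_C/ΔT = 255.93/48.22 = 5.307.
Q̇_max = COP_Carnot × Ẇ = 5.307 × 352.0 W = 1868 W.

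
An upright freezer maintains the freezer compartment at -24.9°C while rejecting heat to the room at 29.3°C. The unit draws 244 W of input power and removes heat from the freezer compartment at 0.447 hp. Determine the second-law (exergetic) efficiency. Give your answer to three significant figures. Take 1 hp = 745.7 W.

0.298

Converting, Q̇_C = 0.4470 hp = 333.3 W, so COP_actual = Q̇_C/Ẇ = 333.3/244.0 = 1.366.
In absolute terms T_C = 248.25 K and T_H = 302.45 K, so ΔT = 54.20 K.
COP_Carnot = T_C/ΔT = 248.25/54.20 = 4.580.
η_II = COP_actual/COP_Carnot = 1.366/4.580 = 0.2983.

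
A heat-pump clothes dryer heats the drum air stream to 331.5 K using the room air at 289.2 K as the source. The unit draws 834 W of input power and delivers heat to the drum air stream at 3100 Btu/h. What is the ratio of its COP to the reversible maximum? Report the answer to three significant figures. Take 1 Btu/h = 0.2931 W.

0.139

Converting, Q̇_H = 3100 Btu/h = 908.6 W, so COP_actual = Q̇_H/Ẇ = 908.6/834.0 = 1.089.
The reservoir spacing is ΔT = 331.5 − 289.2 = 42.30 K.
COP_Carnot = T_H/ΔT = 331.50/42.30 = 7.837.
η_II = COP_actual/COP_Carnot = 1.089/7.837 = 0.1390.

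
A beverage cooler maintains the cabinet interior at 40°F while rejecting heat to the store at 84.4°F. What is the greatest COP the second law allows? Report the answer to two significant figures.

In absolute terms T_C = 277.59 K and T_H = 302.26 K, so ΔT = 24.67 K.
For a reversible cycle, COP_Carnot = T_C/ΔT = 277.59/24.67 = 11.25.

11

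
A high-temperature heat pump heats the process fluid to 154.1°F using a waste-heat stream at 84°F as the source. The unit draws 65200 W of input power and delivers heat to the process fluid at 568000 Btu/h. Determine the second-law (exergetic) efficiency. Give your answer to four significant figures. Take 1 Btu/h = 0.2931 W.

0.2916

Converting, Q̇_H = 568000 Btu/h = 166500 W, so COP_actual = Q̇_H/Ẇ = 166500/65200 = 2.553.
In absolute terms T_C = 302.04 K and T_H = 340.98 K, so ΔT = 38.94 K.
COP_Carnot = T_H/ΔT = 340.98/38.94 = 8.756.
η_II = COP_actual/COP_Carnot = 2.553/8.756 = 0.2916.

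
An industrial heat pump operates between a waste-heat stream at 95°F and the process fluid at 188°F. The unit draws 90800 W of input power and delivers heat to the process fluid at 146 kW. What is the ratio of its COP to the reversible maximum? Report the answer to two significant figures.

0.23

Converting, Q̇_H = 146.0 kW = 146000 W, so COP_actual = Q̇_H/Ẇ = 146000/90800 = 1.608.
In absolute terms T_C = 308.15 K and T_H = 359.82 K, so ΔT = 51.67 K.
COP_Carnot = T_H/ΔT = 359.82/51.67 = 6.964.
η_II = COP_actual/COP_Carnot = 1.608/6.964 = 0.2309.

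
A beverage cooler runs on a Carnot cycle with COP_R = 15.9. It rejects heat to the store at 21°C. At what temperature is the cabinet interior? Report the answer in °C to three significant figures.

3.59 °C

For a Carnot refrigerator COP_R = T_C/(T_H − T_C), so T_C = COP·T_H/(1 + COP).
With T_H = 294.15 K, T_C = 15.9 × 294.15/16.90 = 276.74 K.
Converting, 276.74 K = 3.59°C.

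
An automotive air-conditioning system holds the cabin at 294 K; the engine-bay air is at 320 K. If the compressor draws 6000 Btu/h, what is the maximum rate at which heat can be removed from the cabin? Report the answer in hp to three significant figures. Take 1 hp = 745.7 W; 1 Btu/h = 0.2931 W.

The reservoir spacing is ΔT = 320 − 294 = 26.00 K.
COP_Carnot = T_C/ΔT = 294.00/26.00 = 11.31.
Q̇_max = COP_Carnot × Ẇ = 11.31 × 6000 Btu/h = 67850 Btu/h = 26.67 hp.

26.7 hp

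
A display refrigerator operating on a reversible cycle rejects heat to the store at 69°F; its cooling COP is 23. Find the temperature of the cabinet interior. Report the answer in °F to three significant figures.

47.0 °F

For a Carnot refrigerator COP_R = T_C/(T_H − T_C), so T_C = COP·T_H/(1 + COP).
With T_H = 293.71 K, T_C = 23 × 293.71/24.00 = 281.47 K.
Converting, 281.47 K = 46.97°F.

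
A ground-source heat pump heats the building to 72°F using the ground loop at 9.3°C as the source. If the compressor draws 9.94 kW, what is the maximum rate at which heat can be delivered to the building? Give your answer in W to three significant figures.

227000 W

In absolute terms T_C = 282.45 K and T_H = 295.37 K, so ΔT = 12.92 K.
COP_Carnot = T_H/ΔT = 295.37/12.92 = 22.86.
Q̇_max = COP_Carnot × Ẇ = 22.86 × 9.940 kW = 227.2 kW = 227200 W.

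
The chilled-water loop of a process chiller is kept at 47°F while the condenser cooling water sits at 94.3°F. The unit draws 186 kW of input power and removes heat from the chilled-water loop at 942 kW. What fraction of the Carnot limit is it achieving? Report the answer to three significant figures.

COP_actual = Q̇_C/Ẇ = 942.0/186.0 = 5.065.
In absolute terms T_C = 281.48 K and T_H = 307.76 K, so ΔT = 26.28 K.
COP_Carnot = T_C/ΔT = 281.48/26.28 = 10.71.
η_II = COP_actual/COP_Carnot = 5.065/10.71 = 0.4728.

0.473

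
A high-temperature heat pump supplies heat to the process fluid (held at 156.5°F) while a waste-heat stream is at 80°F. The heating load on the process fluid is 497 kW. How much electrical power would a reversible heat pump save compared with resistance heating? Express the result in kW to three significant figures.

In absolute terms T_C = 299.82 K and T_H = 342.32 K, so ΔT = 42.50 K.
COP_Carnot = T_H/ΔT = 342.32/42.50 = 8.055.
Resistance heating needs Ẇ_res = Q̇_H = 497.0 kW; the reversible heat pump needs only Ẇ_hp = Q̇_H/COP = 61.70 kW.
Saving = 497.0 − 61.70 = 435.3 kW.

435 kW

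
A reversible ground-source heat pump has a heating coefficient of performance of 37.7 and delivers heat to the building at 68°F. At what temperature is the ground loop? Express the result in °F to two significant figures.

COP_HP = T_H/(T_H − T_C) gives T_H − T_C = T_H/COP.
With T_H = 293.15 K, T_C = 293.15 × (1 − 1/37.7) = 285.37 K.
Converting, 285.37 K = 54.00°F.

54 °F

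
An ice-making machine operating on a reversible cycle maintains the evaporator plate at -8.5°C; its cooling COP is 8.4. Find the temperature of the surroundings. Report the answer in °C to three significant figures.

COP_R = T_C/(T_H − T_C) gives T_H − T_C = T_C/COP.
With T_C = 264.65 K, T_H = 264.65 × (1 + 1/8.4) = 296.16 K.
Converting, 296.16 K = 23.01°C.

23.0 °C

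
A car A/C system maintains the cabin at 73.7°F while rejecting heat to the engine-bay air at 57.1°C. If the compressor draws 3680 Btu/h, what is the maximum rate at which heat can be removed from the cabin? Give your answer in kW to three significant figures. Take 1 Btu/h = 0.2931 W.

9.42 kW

In absolute terms T_C = 296.32 K and T_H = 330.25 K, so ΔT = 33.93 K.
COP_Carnot = T_C/ΔT = 296.32/33.93 = 8.732.
Q̇_max = COP_Carnot × Ẇ = 8.732 × 3680 Btu/h = 32130 Btu/h = 9.419 kW.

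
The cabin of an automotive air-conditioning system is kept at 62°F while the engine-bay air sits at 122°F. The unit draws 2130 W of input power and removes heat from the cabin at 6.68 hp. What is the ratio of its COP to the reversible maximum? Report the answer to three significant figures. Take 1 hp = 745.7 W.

0.269

Converting, Q̇_C = 6.680 hp = 4981 W, so COP_actual = Q̇_C/Ẇ = 4981/2130 = 2.339.
In absolute terms T_C = 289.82 K and T_H = 323.15 K, so ΔT = 33.33 K.
COP_Carnot = T_C/ΔT = 289.82/33.33 = 8.695.
η_II = COP_actual/COP_Carnot = 2.339/8.695 = 0.2690.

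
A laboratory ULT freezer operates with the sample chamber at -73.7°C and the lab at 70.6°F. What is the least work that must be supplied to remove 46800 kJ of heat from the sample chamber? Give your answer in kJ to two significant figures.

In absolute terms T_C = 199.45 K and T_H = 294.59 K, so ΔT = 95.14 K.
The reversible limit is COP_R = T_C/ΔT = 2.096, so W_min = Q_C/COP = Q_C·ΔT/T_C.
W_min = 46800 × 95.14/199.45 = 22330 kJ.

22000 kJ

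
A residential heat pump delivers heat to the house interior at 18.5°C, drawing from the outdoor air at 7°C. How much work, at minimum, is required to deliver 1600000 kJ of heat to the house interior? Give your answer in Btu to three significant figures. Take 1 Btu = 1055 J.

In absolute terms T_C = 280.15 K and T_H = 291.65 K, so ΔT = 11.50 K.
The reversible limit is COP_HP = T_H/ΔT = 25.36, so W_min = Q_H/COP = Q_H·ΔT/T_H.
W_min = 1600000 × 11.50/291.65 = 63090 kJ = 59800 Btu.

59800 Btu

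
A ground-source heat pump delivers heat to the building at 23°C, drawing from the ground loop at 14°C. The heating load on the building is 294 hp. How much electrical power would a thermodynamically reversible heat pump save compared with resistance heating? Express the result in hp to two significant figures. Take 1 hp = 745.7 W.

In absolute terms T_C = 287.15 K and T_H = 296.15 K, so ΔT = 9.000 K.
COP_Carnot = T_H/ΔT = 296.15/9.000 = 32.91.
Resistance heating needs Ẇ_res = Q̇_H = 294.0 hp; the reversible heat pump needs only Ẇ_hp = Q̇_H/COP = 8.935 hp.
Saving = 294.0 − 8.935 = 285.1 hp.

290 hp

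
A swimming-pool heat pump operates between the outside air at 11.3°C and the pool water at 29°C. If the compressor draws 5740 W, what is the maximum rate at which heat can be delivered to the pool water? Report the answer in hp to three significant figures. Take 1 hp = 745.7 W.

In absolute terms T_C = 284.45 K and T_H = 302.15 K, so ΔT = 17.70 K.
COP_Carnot = T_H/ΔT = 302.15/17.70 = 17.07.
Q̇_max = COP_Carnot × Ẇ = 17.07 × 5740 W = 97990 W = 131.4 hp.

131 hp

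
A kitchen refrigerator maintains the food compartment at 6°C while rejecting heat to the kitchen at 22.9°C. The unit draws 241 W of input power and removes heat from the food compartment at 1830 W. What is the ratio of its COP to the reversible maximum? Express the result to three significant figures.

0.460

COP_actual = Q̇_C/Ẇ = 1830/241.0 = 7.593.
In absolute terms T_C = 279.15 K and T_H = 296.05 K, so ΔT = 16.90 K.
COP_Carnot = T_C/ΔT = 279.15/16.90 = 16.52.
η_II = COP_actual/COP_Carnot = 7.593/16.52 = 0.4597.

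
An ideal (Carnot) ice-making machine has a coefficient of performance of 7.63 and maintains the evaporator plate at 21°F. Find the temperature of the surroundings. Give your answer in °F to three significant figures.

COP_R = T_C/(T_H − T_C) gives T_H − T_C = T_C/COP.
With T_C = 267.04 K, T_H = 267.04 × (1 + 1/7.63) = 302.04 K.
Converting, 302.04 K = 84.00°F.

84.0 °F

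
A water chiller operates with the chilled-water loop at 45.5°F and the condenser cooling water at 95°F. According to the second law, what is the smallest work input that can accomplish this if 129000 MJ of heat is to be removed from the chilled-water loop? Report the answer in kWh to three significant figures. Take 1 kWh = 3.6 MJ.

3510 kWh

In absolute terms T_C = 280.65 K and T_H = 308.15 K, so ΔT = 27.50 K.
The reversible limit is COP_R = T_C/ΔT = 10.21, so W_min = Q_C/COP = Q_C·ΔT/T_C.
W_min = 129000 × 27.50/280.65 = 12640 MJ = 3511 kWh.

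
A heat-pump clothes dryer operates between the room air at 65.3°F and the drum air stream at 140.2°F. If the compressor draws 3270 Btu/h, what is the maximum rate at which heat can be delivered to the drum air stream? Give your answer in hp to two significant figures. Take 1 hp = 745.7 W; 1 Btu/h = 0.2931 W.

In absolute terms T_C = 291.65 K and T_H = 333.26 K, so ΔT = 41.61 K.
COP_Carnot = T_H/ΔT = 333.26/41.61 = 8.009.
Q̇_max = COP_Carnot × Ẇ = 8.009 × 3270 Btu/h = 26190 Btu/h = 10.29 hp.

10 hp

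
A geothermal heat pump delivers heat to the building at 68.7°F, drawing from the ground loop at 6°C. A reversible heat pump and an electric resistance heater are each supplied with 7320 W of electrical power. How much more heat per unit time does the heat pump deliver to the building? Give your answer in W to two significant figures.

In absolute terms T_C = 279.15 K and T_H = 293.54 K, so ΔT = 14.39 K.
COP_Carnot = T_H/ΔT = 293.54/14.39 = 20.40.
The heat pump delivers Q̇_H = COP × Ẇ = 149300 W; the resistance heater delivers Ẇ = 7320 W.
Extra = (COP − 1)·Ẇ = 142000 W.

140000 W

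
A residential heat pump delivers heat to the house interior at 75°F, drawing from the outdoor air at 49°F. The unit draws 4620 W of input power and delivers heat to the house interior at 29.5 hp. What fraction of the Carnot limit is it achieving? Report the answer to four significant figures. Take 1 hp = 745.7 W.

Converting, Q̇_H = 29.50 hp = 22000 W, so COP_actual = Q̇_H/Ẇ = 22000/4620 = 4.762.
In absolute terms T_C = 282.59 K and T_H = 297.04 K, so ΔT = 14.44 K.
COP_Carnot = T_H/ΔT = 297.04/14.44 = 20.56.
η_II = COP_actual/COP_Carnot = 4.762/20.56 = 0.2315.

0.2315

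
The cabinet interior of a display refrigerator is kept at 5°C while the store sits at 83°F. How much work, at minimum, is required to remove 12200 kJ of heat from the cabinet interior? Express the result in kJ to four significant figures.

1023 kJ

In absolute terms T_C = 278.15 K and T_H = 301.48 K, so ΔT = 23.33 K.
The reversible limit is COP_R = T_C/ΔT = 11.92, so W_min = Q_C/COP = Q_C·ΔT/T_C.
W_min = 12200 × 23.33/278.15 = 1023 kJ.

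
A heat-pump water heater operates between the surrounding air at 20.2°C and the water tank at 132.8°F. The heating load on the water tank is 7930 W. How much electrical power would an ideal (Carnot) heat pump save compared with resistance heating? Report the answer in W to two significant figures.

In absolute terms T_C = 293.35 K and T_H = 329.15 K, so ΔT = 35.80 K.
COP_Carnot = T_H/ΔT = 329.15/35.80 = 9.194.
Resistance heating needs Ẇ_res = Q̇_H = 7930 W; the reversible heat pump needs only Ẇ_hp = Q̇_H/COP = 862.5 W.
Saving = 7930 − 862.5 = 7067 W.

7100 W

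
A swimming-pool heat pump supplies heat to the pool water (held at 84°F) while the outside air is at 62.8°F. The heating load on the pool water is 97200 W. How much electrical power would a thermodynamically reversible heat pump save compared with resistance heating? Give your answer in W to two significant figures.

93000 W

In absolute terms T_C = 290.26 K and T_H = 302.04 K, so ΔT = 11.78 K.
COP_Carnot = T_H/ΔT = 302.04/11.78 = 25.64.
Resistance heating needs Ẇ_res = Q̇_H = 97200 W; the reversible heat pump needs only Ẇ_hp = Q̇_H/COP = 3790 W.
Saving = 97200 − 3790 = 93410 W.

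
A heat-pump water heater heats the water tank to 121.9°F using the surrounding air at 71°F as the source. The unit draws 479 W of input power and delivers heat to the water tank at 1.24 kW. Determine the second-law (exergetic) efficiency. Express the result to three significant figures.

Converting, Q̇_H = 1.240 kW = 1240 W, so COP_actual = Q̇_H/Ẇ = 1240/479.0 = 2.589.
In absolute terms T_C = 294.82 K and T_H = 323.09 K, so ΔT = 28.28 K.
COP_Carnot = T_H/ΔT = 323.09/28.28 = 11.43.
η_II = COP_actual/COP_Carnot = 2.589/11.43 = 0.2266.

0.227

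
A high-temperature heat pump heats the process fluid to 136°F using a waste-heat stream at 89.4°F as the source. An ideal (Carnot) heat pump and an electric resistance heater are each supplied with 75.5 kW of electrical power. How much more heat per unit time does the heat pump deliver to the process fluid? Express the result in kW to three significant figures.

In absolute terms T_C = 305.04 K and T_H = 330.93 K, so ΔT = 25.89 K.
COP_Carnot = T_H/ΔT = 330.93/25.89 = 12.78.
The heat pump delivers Q̇_H = COP × Ẇ = 965.1 kW; the resistance heater delivers Ẇ = 75.50 kW.
Extra = (COP − 1)·Ẇ = 889.6 kW.

890 kW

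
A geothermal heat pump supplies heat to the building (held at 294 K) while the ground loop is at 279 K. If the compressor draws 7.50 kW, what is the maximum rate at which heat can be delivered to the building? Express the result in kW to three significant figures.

The reservoir spacing is ΔT = 294 − 279 = 15.00 K.
COP_Carnot = T_H/ΔT = 294.00/15.00 = 19.60.
Q̇_max = COP_Carnot × Ẇ = 19.60 × 7.500 kW = 147.0 kW.

147 kW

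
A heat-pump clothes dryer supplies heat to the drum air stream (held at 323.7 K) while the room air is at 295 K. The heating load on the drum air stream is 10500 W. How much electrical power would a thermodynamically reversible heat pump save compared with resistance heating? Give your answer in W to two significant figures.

The reservoir spacing is ΔT = 323.7 − 295 = 28.70 K.
COP_Carnot = T_H/ΔT = 323.70/28.70 = 11.28.
Resistance heating needs Ẇ_res = Q̇_H = 10500 W; the reversible heat pump needs only Ẇ_hp = Q̇_H/COP = 931.0 W.
Saving = 10500 − 931.0 = 9569 W.

9600 W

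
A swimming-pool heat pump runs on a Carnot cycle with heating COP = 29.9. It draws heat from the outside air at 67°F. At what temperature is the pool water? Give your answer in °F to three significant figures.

85.2 °F

COP_HP = T_H/(T_H − T_C) rearranges to T_H = COP·T_C/(COP − 1).
With T_C = 292.59 K, T_H = 29.9 × 292.59/28.90 = 302.72 K.
Converting, 302.72 K = 85.22°F.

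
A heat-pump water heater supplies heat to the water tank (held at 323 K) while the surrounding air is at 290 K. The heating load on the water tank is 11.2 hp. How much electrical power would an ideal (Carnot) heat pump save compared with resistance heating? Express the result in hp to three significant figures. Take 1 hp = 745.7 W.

The reservoir spacing is ΔT = 323 − 290 = 33.00 K.
COP_Carnot = T_H/ΔT = 323.00/33.00 = 9.788.
Resistance heating needs Ẇ_res = Q̇_H = 11.20 hp; the reversible heat pump needs only Ẇ_hp = Q̇_H/COP = 1.144 hp.
Saving = 11.20 − 1.144 = 10.06 hp.

10.1 hp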